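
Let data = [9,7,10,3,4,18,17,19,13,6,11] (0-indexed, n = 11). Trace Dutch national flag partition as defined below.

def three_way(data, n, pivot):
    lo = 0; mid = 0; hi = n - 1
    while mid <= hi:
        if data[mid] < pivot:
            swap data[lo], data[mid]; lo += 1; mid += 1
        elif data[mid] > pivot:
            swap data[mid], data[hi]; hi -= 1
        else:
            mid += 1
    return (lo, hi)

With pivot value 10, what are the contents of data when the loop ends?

lo=0 mid=0 hi=10
9<10: swap(0,0), lo=1 mid=1 ⇒ [9,7,10,3,4,18,17,19,13,6,11]
7<10: swap(1,1), lo=2 mid=2 ⇒ [9,7,10,3,4,18,17,19,13,6,11]
10=10: mid=3
3<10: swap(2,3), lo=3 mid=4 ⇒ [9,7,3,10,4,18,17,19,13,6,11]
4<10: swap(3,4), lo=4 mid=5 ⇒ [9,7,3,4,10,18,17,19,13,6,11]
18>10: swap(5,10), hi=9 ⇒ [9,7,3,4,10,11,17,19,13,6,18]
11>10: swap(5,9), hi=8 ⇒ [9,7,3,4,10,6,17,19,13,11,18]
6<10: swap(4,5), lo=5 mid=6 ⇒ [9,7,3,4,6,10,17,19,13,11,18]
17>10: swap(6,8), hi=7 ⇒ [9,7,3,4,6,10,13,19,17,11,18]
13>10: swap(6,7), hi=6 ⇒ [9,7,3,4,6,10,19,13,17,11,18]
19>10: swap(6,6), hi=5 ⇒ [9,7,3,4,6,10,19,13,17,11,18]
done. lo=5 hi=5; data=[9,7,3,4,6,10,19,13,17,11,18]

[9,7,3,4,6,10,19,13,17,11,18]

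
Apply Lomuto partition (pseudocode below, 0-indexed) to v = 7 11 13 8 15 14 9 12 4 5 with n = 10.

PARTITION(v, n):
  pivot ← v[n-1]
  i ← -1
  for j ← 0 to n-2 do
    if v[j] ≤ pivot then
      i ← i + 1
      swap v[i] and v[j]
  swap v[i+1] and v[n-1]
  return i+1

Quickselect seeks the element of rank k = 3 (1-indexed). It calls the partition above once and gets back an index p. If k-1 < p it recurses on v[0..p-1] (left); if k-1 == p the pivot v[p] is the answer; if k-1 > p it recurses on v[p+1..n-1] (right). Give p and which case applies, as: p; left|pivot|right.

1; right

pivot=5, i=-1
j=0: 7>5, skip
j=1: 11>5, skip
j=2: 13>5, skip
j=3: 8>5, skip
j=4: 15>5, skip
j=5: 14>5, skip
j=6: 9>5, skip
j=7: 12>5, skip
j=8: 4≤5, i=0, swap(0,8) ⇒ 4 11 13 8 15 14 9 12 7 5
swap(1,9) ⇒ 4 5 13 8 15 14 9 12 7 11; return 1
p = 1; k-1 = 2 > 1 ⇒ right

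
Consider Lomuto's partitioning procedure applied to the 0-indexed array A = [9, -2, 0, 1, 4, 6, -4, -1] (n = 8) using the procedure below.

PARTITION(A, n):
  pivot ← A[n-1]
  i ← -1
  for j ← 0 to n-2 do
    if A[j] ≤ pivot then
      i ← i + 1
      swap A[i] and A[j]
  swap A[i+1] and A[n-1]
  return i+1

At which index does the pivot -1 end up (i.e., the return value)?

2

pivot = A[7] = -1; i = -1
j=0: A[0]=9 > -1 → no swap
j=1: A[1]=-2 ≤ -1 → i=0, swap A[0],A[1] → [-2, 9, 0, 1, 4, 6, -4, -1]
j=2: A[2]=0 > -1 → no swap
j=3: A[3]=1 > -1 → no swap
j=4: A[4]=4 > -1 → no swap
j=5: A[5]=6 > -1 → no swap
j=6: A[6]=-4 ≤ -1 → i=1, swap A[1],A[6] → [-2, -4, 0, 1, 4, 6, 9, -1]
final swap A[2],A[7] → [-2, -4, -1, 1, 4, 6, 9, 0]; return 2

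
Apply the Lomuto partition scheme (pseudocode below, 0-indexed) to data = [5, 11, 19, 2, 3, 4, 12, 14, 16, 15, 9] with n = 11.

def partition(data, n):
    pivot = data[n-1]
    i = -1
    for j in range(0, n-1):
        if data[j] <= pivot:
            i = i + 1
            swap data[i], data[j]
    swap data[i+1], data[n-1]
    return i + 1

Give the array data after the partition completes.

[5, 2, 3, 4, 9, 11, 12, 14, 16, 15, 19]

pivot = data[10] = 9; i = -1
j=0: data[0]=5 ≤ 9 → i=0, swap data[0],data[0] (no change) → [5, 11, 19, 2, 3, 4, 12, 14, 16, 15, 9]
j=1: data[1]=11 > 9 → no swap
j=2: data[2]=19 > 9 → no swap
j=3: data[3]=2 ≤ 9 → i=1, swap data[1],data[3] → [5, 2, 19, 11, 3, 4, 12, 14, 16, 15, 9]
j=4: data[4]=3 ≤ 9 → i=2, swap data[2],data[4] → [5, 2, 3, 11, 19, 4, 12, 14, 16, 15, 9]
j=5: data[5]=4 ≤ 9 → i=3, swap data[3],data[5] → [5, 2, 3, 4, 19, 11, 12, 14, 16, 15, 9]
j=6: data[6]=12 > 9 → no swap
j=7: data[7]=14 > 9 → no swap
j=8: data[8]=16 > 9 → no swap
j=9: data[9]=15 > 9 → no swap
final swap data[4],data[10] → [5, 2, 3, 4, 9, 11, 12, 14, 16, 15, 19]; return 4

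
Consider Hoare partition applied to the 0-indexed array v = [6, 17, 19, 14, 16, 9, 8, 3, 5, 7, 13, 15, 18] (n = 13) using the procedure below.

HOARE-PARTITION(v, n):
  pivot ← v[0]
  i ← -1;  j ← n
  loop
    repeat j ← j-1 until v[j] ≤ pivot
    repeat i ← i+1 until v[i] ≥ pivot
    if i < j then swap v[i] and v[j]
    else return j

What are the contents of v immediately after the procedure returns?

[5, 3, 19, 14, 16, 9, 8, 17, 6, 7, 13, 15, 18]

pivot=6
j stops at 8 (5), i stops at 0 (6); swap ⇒ [5, 17, 19, 14, 16, 9, 8, 3, 6, 7, 13, 15, 18]
j stops at 7 (3), i stops at 1 (17); swap ⇒ [5, 3, 19, 14, 16, 9, 8, 17, 6, 7, 13, 15, 18]
j stops at 1, i stops at 2; i≥j ⇒ return 1. v=[5, 3, 19, 14, 16, 9, 8, 17, 6, 7, 13, 15, 18]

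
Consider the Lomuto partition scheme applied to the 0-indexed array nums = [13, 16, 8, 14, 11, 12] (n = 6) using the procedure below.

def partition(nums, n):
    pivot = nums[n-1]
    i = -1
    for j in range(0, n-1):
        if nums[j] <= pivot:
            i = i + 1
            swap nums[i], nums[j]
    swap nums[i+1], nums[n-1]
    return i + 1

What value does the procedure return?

pivot=12, i=-1
j=0: 13>12, skip
j=1: 16>12, skip
j=2: 8≤12, i=0, swap(0,2) ⇒ [8, 16, 13, 14, 11, 12]
j=3: 14>12, skip
j=4: 11≤12, i=1, swap(1,4) ⇒ [8, 11, 13, 14, 16, 12]
swap(2,5) ⇒ [8, 11, 12, 14, 16, 13]; return 2

2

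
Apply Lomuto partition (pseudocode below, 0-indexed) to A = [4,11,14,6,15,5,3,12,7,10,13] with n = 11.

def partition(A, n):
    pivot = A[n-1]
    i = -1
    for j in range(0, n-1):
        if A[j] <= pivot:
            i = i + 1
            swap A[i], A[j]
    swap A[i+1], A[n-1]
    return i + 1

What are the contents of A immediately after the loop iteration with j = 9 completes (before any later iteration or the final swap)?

[4,11,6,5,3,12,7,10,15,14,13]

pivot = A[10] = 13; i = -1
j=0: A[0]=4 ≤ 13 → i=0, swap A[0],A[0] (no change) → [4,11,14,6,15,5,3,12,7,10,13]
j=1: A[1]=11 ≤ 13 → i=1, swap A[1],A[1] (no change) → [4,11,14,6,15,5,3,12,7,10,13]
j=2: A[2]=14 > 13 → no swap
j=3: A[3]=6 ≤ 13 → i=2, swap A[2],A[3] → [4,11,6,14,15,5,3,12,7,10,13]
j=4: A[4]=15 > 13 → no swap
j=5: A[5]=5 ≤ 13 → i=3, swap A[3],A[5] → [4,11,6,5,15,14,3,12,7,10,13]
j=6: A[6]=3 ≤ 13 → i=4, swap A[4],A[6] → [4,11,6,5,3,14,15,12,7,10,13]
j=7: A[7]=12 ≤ 13 → i=5, swap A[5],A[7] → [4,11,6,5,3,12,15,14,7,10,13]
j=8: A[8]=7 ≤ 13 → i=6, swap A[6],A[8] → [4,11,6,5,3,12,7,14,15,10,13]
j=9: A[9]=10 ≤ 13 → i=7, swap A[7],A[9] → [4,11,6,5,3,12,7,10,15,14,13]
(after j=9) A = [4,11,6,5,3,12,7,10,15,14,13]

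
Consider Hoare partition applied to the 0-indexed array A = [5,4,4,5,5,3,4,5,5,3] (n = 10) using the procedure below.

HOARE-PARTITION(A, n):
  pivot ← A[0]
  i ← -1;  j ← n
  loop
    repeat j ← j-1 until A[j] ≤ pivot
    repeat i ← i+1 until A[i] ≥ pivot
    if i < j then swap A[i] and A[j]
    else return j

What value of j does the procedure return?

pivot=5
j stops at 9 (3), i stops at 0 (5); swap ⇒ [3,4,4,5,5,3,4,5,5,5]
j stops at 8 (5), i stops at 3 (5); swap ⇒ [3,4,4,5,5,3,4,5,5,5]
j stops at 7 (5), i stops at 4 (5); swap ⇒ [3,4,4,5,5,3,4,5,5,5]
j stops at 6, i stops at 7; i≥j ⇒ return 6. A=[3,4,4,5,5,3,4,5,5,5]

6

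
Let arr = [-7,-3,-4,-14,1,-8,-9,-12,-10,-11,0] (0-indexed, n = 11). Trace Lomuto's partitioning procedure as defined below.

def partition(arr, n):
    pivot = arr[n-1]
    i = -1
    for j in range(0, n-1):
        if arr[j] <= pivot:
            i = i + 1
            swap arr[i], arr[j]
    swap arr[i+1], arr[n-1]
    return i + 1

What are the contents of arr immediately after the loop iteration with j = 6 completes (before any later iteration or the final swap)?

[-7,-3,-4,-14,-8,-9,1,-12,-10,-11,0]

pivot=0, i=-1
j=0: -7≤0, i=0, swap(0,0) ⇒ [-7,-3,-4,-14,1,-8,-9,-12,-10,-11,0]
j=1: -3≤0, i=1, swap(1,1) ⇒ [-7,-3,-4,-14,1,-8,-9,-12,-10,-11,0]
j=2: -4≤0, i=2, swap(2,2) ⇒ [-7,-3,-4,-14,1,-8,-9,-12,-10,-11,0]
j=3: -14≤0, i=3, swap(3,3) ⇒ [-7,-3,-4,-14,1,-8,-9,-12,-10,-11,0]
j=4: 1>0, skip
j=5: -8≤0, i=4, swap(4,5) ⇒ [-7,-3,-4,-14,-8,1,-9,-12,-10,-11,0]
j=6: -9≤0, i=5, swap(5,6) ⇒ [-7,-3,-4,-14,-8,-9,1,-12,-10,-11,0]
(after j=6) arr = [-7,-3,-4,-14,-8,-9,1,-12,-10,-11,0]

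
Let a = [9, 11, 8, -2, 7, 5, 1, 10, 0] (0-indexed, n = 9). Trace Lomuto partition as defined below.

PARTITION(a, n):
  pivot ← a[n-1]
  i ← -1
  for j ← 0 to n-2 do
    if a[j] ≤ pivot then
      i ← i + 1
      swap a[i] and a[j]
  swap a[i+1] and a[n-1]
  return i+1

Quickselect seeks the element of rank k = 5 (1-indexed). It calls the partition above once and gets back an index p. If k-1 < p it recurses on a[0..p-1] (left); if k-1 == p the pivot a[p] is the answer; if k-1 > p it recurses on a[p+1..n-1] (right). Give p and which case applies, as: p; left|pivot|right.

1; right

pivot=0, i=-1
j=0: 9>0, skip
j=1: 11>0, skip
j=2: 8>0, skip
j=3: -2≤0, i=0, swap(0,3) ⇒ [-2, 11, 8, 9, 7, 5, 1, 10, 0]
j=4: 7>0, skip
j=5: 5>0, skip
j=6: 1>0, skip
j=7: 10>0, skip
swap(1,8) ⇒ [-2, 0, 8, 9, 7, 5, 1, 10, 11]; return 1
p = 1; k-1 = 4 > 1 ⇒ right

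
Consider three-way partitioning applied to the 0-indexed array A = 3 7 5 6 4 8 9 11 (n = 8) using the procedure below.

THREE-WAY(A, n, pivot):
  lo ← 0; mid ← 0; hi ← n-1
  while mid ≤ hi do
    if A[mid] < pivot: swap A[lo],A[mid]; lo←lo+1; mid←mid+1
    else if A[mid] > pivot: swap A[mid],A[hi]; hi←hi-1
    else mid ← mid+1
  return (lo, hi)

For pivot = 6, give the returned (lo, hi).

(3, 3)

pivot = 6; lo=0, mid=0, hi=7
A[mid]=3<6: swap A[0],A[0]; lo=1,mid=1 → 3 7 5 6 4 8 9 11
A[mid]=7>6: swap A[1],A[7]; hi=6 → 3 11 5 6 4 8 9 7
A[mid]=11>6: swap A[1],A[6]; hi=5 → 3 9 5 6 4 8 11 7
A[mid]=9>6: swap A[1],A[5]; hi=4 → 3 8 5 6 4 9 11 7
A[mid]=8>6: swap A[1],A[4]; hi=3 → 3 4 5 6 8 9 11 7
A[mid]=4<6: swap A[1],A[1]; lo=2,mid=2 → 3 4 5 6 8 9 11 7
A[mid]=5<6: swap A[2],A[2]; lo=3,mid=3 → 3 4 5 6 8 9 11 7
A[mid]=6=6: mid=4
end: lo=3, hi=3; A = 3 4 5 6 8 9 11 7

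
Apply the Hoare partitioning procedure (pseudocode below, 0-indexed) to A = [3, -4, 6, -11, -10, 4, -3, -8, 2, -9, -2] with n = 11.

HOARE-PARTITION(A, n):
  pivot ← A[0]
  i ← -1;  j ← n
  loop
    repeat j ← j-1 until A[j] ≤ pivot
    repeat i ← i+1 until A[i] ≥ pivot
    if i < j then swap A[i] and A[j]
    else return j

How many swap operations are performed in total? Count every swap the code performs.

3

pivot = A[0] = 3; i = -1, j = 11
j→10 (A[10]=-2≤3), i→0 (A[0]=3≥3); i<j, swap → [-2, -4, 6, -11, -10, 4, -3, -8, 2, -9, 3]
j→9 (A[9]=-9≤3), i→2 (A[2]=6≥3); i<j, swap → [-2, -4, -9, -11, -10, 4, -3, -8, 2, 6, 3]
j→8 (A[8]=2≤3), i→5 (A[5]=4≥3); i<j, swap → [-2, -4, -9, -11, -10, 2, -3, -8, 4, 6, 3]
j→7, i→8; i≥j, return j=7. A = [-2, -4, -9, -11, -10, 2, -3, -8, 4, 6, 3]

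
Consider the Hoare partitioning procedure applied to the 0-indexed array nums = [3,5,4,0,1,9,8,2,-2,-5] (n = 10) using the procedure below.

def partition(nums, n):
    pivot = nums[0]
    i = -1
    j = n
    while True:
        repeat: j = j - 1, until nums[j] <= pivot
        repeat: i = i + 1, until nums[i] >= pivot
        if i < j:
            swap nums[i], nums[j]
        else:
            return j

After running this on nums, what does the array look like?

[-5,-2,2,0,1,9,8,4,5,3]

pivot = nums[0] = 3; i = -1, j = 10
j→9 (nums[9]=-5≤3), i→0 (nums[0]=3≥3); i<j, swap → [-5,5,4,0,1,9,8,2,-2,3]
j→8 (nums[8]=-2≤3), i→1 (nums[1]=5≥3); i<j, swap → [-5,-2,4,0,1,9,8,2,5,3]
j→7 (nums[7]=2≤3), i→2 (nums[2]=4≥3); i<j, swap → [-5,-2,2,0,1,9,8,4,5,3]
j→4, i→5; i≥j, return j=4. nums = [-5,-2,2,0,1,9,8,4,5,3]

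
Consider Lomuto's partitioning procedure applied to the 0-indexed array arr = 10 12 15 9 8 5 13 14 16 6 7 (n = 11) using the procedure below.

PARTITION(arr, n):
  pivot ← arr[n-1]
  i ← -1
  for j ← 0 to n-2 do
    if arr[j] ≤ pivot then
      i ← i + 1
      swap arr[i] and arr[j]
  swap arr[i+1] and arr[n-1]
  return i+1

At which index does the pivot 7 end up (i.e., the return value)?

2

pivot=7, i=-1
j=0: 10>7, skip
j=1: 12>7, skip
j=2: 15>7, skip
j=3: 9>7, skip
j=4: 8>7, skip
j=5: 5≤7, i=0, swap(0,5) ⇒ 5 12 15 9 8 10 13 14 16 6 7
j=6: 13>7, skip
j=7: 14>7, skip
j=8: 16>7, skip
j=9: 6≤7, i=1, swap(1,9) ⇒ 5 6 15 9 8 10 13 14 16 12 7
swap(2,10) ⇒ 5 6 7 9 8 10 13 14 16 12 15; return 2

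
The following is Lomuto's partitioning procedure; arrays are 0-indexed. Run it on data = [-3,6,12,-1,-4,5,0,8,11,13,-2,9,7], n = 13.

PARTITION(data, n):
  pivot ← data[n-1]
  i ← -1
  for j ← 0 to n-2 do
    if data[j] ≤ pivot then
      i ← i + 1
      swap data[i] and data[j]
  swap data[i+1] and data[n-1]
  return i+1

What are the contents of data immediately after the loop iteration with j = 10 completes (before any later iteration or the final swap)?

pivot=7, i=-1
j=0: -3≤7, i=0, swap(0,0) ⇒ [-3,6,12,-1,-4,5,0,8,11,13,-2,9,7]
j=1: 6≤7, i=1, swap(1,1) ⇒ [-3,6,12,-1,-4,5,0,8,11,13,-2,9,7]
j=2: 12>7, skip
j=3: -1≤7, i=2, swap(2,3) ⇒ [-3,6,-1,12,-4,5,0,8,11,13,-2,9,7]
j=4: -4≤7, i=3, swap(3,4) ⇒ [-3,6,-1,-4,12,5,0,8,11,13,-2,9,7]
j=5: 5≤7, i=4, swap(4,5) ⇒ [-3,6,-1,-4,5,12,0,8,11,13,-2,9,7]
j=6: 0≤7, i=5, swap(5,6) ⇒ [-3,6,-1,-4,5,0,12,8,11,13,-2,9,7]
j=7: 8>7, skip
j=8: 11>7, skip
j=9: 13>7, skip
j=10: -2≤7, i=6, swap(6,10) ⇒ [-3,6,-1,-4,5,0,-2,8,11,13,12,9,7]
(after j=10) data = [-3,6,-1,-4,5,0,-2,8,11,13,12,9,7]

[-3,6,-1,-4,5,0,-2,8,11,13,12,9,7]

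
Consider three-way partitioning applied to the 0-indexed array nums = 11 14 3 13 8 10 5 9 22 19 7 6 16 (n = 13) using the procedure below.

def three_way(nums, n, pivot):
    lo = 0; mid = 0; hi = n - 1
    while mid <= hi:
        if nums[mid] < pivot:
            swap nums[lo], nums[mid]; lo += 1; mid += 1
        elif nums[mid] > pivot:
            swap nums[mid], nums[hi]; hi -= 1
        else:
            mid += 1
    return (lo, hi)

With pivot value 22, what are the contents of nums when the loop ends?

11 14 3 13 8 10 5 9 19 7 6 16 22

pivot = 22; lo=0, mid=0, hi=12
nums[mid]=11<22: swap nums[0],nums[0]; lo=1,mid=1 → 11 14 3 13 8 10 5 9 22 19 7 6 16
nums[mid]=14<22: swap nums[1],nums[1]; lo=2,mid=2 → 11 14 3 13 8 10 5 9 22 19 7 6 16
nums[mid]=3<22: swap nums[2],nums[2]; lo=3,mid=3 → 11 14 3 13 8 10 5 9 22 19 7 6 16
nums[mid]=13<22: swap nums[3],nums[3]; lo=4,mid=4 → 11 14 3 13 8 10 5 9 22 19 7 6 16
nums[mid]=8<22: swap nums[4],nums[4]; lo=5,mid=5 → 11 14 3 13 8 10 5 9 22 19 7 6 16
nums[mid]=10<22: swap nums[5],nums[5]; lo=6,mid=6 → 11 14 3 13 8 10 5 9 22 19 7 6 16
nums[mid]=5<22: swap nums[6],nums[6]; lo=7,mid=7 → 11 14 3 13 8 10 5 9 22 19 7 6 16
nums[mid]=9<22: swap nums[7],nums[7]; lo=8,mid=8 → 11 14 3 13 8 10 5 9 22 19 7 6 16
nums[mid]=22=22: mid=9
nums[mid]=19<22: swap nums[8],nums[9]; lo=9,mid=10 → 11 14 3 13 8 10 5 9 19 22 7 6 16
nums[mid]=7<22: swap nums[9],nums[10]; lo=10,mid=11 → 11 14 3 13 8 10 5 9 19 7 22 6 16
nums[mid]=6<22: swap nums[10],nums[11]; lo=11,mid=12 → 11 14 3 13 8 10 5 9 19 7 6 22 16
nums[mid]=16<22: swap nums[11],nums[12]; lo=12,mid=13 → 11 14 3 13 8 10 5 9 19 7 6 16 22
end: lo=12, hi=12; nums = 11 14 3 13 8 10 5 9 19 7 6 16 22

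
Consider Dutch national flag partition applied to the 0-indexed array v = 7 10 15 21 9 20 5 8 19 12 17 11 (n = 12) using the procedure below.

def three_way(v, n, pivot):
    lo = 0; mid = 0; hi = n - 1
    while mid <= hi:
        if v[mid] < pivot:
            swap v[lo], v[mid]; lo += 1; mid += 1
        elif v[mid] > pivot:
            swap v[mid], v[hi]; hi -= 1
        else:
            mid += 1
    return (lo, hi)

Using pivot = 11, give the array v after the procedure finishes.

lo=0 mid=0 hi=11
7<11: swap(0,0), lo=1 mid=1 ⇒ 7 10 15 21 9 20 5 8 19 12 17 11
10<11: swap(1,1), lo=2 mid=2 ⇒ 7 10 15 21 9 20 5 8 19 12 17 11
15>11: swap(2,11), hi=10 ⇒ 7 10 11 21 9 20 5 8 19 12 17 15
11=11: mid=3
21>11: swap(3,10), hi=9 ⇒ 7 10 11 17 9 20 5 8 19 12 21 15
17>11: swap(3,9), hi=8 ⇒ 7 10 11 12 9 20 5 8 19 17 21 15
12>11: swap(3,8), hi=7 ⇒ 7 10 11 19 9 20 5 8 12 17 21 15
19>11: swap(3,7), hi=6 ⇒ 7 10 11 8 9 20 5 19 12 17 21 15
8<11: swap(2,3), lo=3 mid=4 ⇒ 7 10 8 11 9 20 5 19 12 17 21 15
9<11: swap(3,4), lo=4 mid=5 ⇒ 7 10 8 9 11 20 5 19 12 17 21 15
20>11: swap(5,6), hi=5 ⇒ 7 10 8 9 11 5 20 19 12 17 21 15
5<11: swap(4,5), lo=5 mid=6 ⇒ 7 10 8 9 5 11 20 19 12 17 21 15
done. lo=5 hi=5; v=7 10 8 9 5 11 20 19 12 17 21 15

7 10 8 9 5 11 20 19 12 17 21 15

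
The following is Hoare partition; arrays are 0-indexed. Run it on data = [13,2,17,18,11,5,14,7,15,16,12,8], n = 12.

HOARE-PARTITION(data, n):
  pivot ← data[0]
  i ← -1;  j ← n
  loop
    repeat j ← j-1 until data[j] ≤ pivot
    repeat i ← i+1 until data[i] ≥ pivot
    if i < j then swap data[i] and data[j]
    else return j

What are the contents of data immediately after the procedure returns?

[8,2,12,7,11,5,14,18,15,16,17,13]

pivot = data[0] = 13; i = -1, j = 12
j→11 (data[11]=8≤13), i→0 (data[0]=13≥13); i<j, swap → [8,2,17,18,11,5,14,7,15,16,12,13]
j→10 (data[10]=12≤13), i→2 (data[2]=17≥13); i<j, swap → [8,2,12,18,11,5,14,7,15,16,17,13]
j→7 (data[7]=7≤13), i→3 (data[3]=18≥13); i<j, swap → [8,2,12,7,11,5,14,18,15,16,17,13]
j→5, i→6; i≥j, return j=5. data = [8,2,12,7,11,5,14,18,15,16,17,13]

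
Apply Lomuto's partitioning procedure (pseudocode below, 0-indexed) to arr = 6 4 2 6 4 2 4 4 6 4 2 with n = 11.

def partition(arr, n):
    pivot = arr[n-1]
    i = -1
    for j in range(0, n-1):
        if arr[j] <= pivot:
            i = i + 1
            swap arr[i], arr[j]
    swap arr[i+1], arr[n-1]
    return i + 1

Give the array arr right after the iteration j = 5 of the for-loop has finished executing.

pivot = arr[10] = 2; i = -1
j=0: arr[0]=6 > 2 → no swap
j=1: arr[1]=4 > 2 → no swap
j=2: arr[2]=2 ≤ 2 → i=0, swap arr[0],arr[2] → 2 4 6 6 4 2 4 4 6 4 2
j=3: arr[3]=6 > 2 → no swap
j=4: arr[4]=4 > 2 → no swap
j=5: arr[5]=2 ≤ 2 → i=1, swap arr[1],arr[5] → 2 2 6 6 4 4 4 4 6 4 2
(after j=5) arr = 2 2 6 6 4 4 4 4 6 4 2

2 2 6 6 4 4 4 4 6 4 2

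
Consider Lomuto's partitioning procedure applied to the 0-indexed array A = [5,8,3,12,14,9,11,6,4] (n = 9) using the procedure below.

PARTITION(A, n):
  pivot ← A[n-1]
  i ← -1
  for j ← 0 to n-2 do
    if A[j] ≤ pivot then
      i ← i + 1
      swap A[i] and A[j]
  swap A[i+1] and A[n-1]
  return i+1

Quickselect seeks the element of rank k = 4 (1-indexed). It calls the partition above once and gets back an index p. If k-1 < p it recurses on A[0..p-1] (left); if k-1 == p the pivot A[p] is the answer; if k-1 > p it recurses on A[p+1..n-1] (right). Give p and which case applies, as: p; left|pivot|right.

pivot=4, i=-1
j=0: 5>4, skip
j=1: 8>4, skip
j=2: 3≤4, i=0, swap(0,2) ⇒ [3,8,5,12,14,9,11,6,4]
j=3: 12>4, skip
j=4: 14>4, skip
j=5: 9>4, skip
j=6: 11>4, skip
j=7: 6>4, skip
swap(1,8) ⇒ [3,4,5,12,14,9,11,6,8]; return 1
p = 1; k-1 = 3 > 1 ⇒ right

1; right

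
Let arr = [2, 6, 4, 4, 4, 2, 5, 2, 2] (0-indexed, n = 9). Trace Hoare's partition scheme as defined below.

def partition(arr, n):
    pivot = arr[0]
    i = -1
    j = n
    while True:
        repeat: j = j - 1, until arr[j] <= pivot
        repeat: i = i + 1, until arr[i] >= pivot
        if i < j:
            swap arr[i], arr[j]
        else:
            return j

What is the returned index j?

pivot=2
j stops at 8 (2), i stops at 0 (2); swap ⇒ [2, 6, 4, 4, 4, 2, 5, 2, 2]
j stops at 7 (2), i stops at 1 (6); swap ⇒ [2, 2, 4, 4, 4, 2, 5, 6, 2]
j stops at 5 (2), i stops at 2 (4); swap ⇒ [2, 2, 2, 4, 4, 4, 5, 6, 2]
j stops at 2, i stops at 3; i≥j ⇒ return 2. arr=[2, 2, 2, 4, 4, 4, 5, 6, 2]

2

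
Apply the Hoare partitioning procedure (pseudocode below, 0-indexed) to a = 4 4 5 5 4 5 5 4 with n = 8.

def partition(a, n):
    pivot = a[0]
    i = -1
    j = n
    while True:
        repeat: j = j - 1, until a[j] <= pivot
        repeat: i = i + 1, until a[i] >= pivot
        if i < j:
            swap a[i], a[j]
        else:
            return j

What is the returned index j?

pivot=4
j stops at 7 (4), i stops at 0 (4); swap ⇒ 4 4 5 5 4 5 5 4
j stops at 4 (4), i stops at 1 (4); swap ⇒ 4 4 5 5 4 5 5 4
j stops at 1, i stops at 2; i≥j ⇒ return 1. a=4 4 5 5 4 5 5 4

1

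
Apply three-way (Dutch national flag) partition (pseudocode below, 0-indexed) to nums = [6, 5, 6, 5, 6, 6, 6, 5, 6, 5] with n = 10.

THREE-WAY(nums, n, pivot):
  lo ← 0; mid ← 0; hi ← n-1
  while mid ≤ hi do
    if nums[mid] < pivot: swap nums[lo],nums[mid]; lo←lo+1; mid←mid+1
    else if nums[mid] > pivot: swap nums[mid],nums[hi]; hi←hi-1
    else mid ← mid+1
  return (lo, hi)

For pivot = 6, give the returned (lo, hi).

(4, 9)

pivot = 6; lo=0, mid=0, hi=9
nums[mid]=6=6: mid=1
nums[mid]=5<6: swap nums[0],nums[1]; lo=1,mid=2 → [5, 6, 6, 5, 6, 6, 6, 5, 6, 5]
nums[mid]=6=6: mid=3
nums[mid]=5<6: swap nums[1],nums[3]; lo=2,mid=4 → [5, 5, 6, 6, 6, 6, 6, 5, 6, 5]
nums[mid]=6=6: mid=5
nums[mid]=6=6: mid=6
nums[mid]=6=6: mid=7
nums[mid]=5<6: swap nums[2],nums[7]; lo=3,mid=8 → [5, 5, 5, 6, 6, 6, 6, 6, 6, 5]
nums[mid]=6=6: mid=9
nums[mid]=5<6: swap nums[3],nums[9]; lo=4,mid=10 → [5, 5, 5, 5, 6, 6, 6, 6, 6, 6]
end: lo=4, hi=9; nums = [5, 5, 5, 5, 6, 6, 6, 6, 6, 6]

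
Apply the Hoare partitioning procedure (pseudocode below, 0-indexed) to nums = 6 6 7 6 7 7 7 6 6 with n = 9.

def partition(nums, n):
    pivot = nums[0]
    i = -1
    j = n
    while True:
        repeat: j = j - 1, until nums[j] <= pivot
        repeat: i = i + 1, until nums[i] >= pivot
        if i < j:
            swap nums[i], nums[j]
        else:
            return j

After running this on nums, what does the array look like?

pivot=6
j stops at 8 (6), i stops at 0 (6); swap ⇒ 6 6 7 6 7 7 7 6 6
j stops at 7 (6), i stops at 1 (6); swap ⇒ 6 6 7 6 7 7 7 6 6
j stops at 3 (6), i stops at 2 (7); swap ⇒ 6 6 6 7 7 7 7 6 6
j stops at 2, i stops at 3; i≥j ⇒ return 2. nums=6 6 6 7 7 7 7 6 6

6 6 6 7 7 7 7 6 6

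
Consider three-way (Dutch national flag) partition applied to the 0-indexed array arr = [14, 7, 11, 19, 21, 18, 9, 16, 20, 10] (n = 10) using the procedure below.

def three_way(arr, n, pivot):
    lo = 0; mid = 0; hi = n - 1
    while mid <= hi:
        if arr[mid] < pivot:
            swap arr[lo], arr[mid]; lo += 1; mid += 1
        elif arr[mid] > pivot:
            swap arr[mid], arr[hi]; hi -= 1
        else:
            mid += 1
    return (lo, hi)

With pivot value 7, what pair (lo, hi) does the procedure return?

pivot = 7; lo=0, mid=0, hi=9
arr[mid]=14>7: swap arr[0],arr[9]; hi=8 → [10, 7, 11, 19, 21, 18, 9, 16, 20, 14]
arr[mid]=10>7: swap arr[0],arr[8]; hi=7 → [20, 7, 11, 19, 21, 18, 9, 16, 10, 14]
arr[mid]=20>7: swap arr[0],arr[7]; hi=6 → [16, 7, 11, 19, 21, 18, 9, 20, 10, 14]
arr[mid]=16>7: swap arr[0],arr[6]; hi=5 → [9, 7, 11, 19, 21, 18, 16, 20, 10, 14]
arr[mid]=9>7: swap arr[0],arr[5]; hi=4 → [18, 7, 11, 19, 21, 9, 16, 20, 10, 14]
arr[mid]=18>7: swap arr[0],arr[4]; hi=3 → [21, 7, 11, 19, 18, 9, 16, 20, 10, 14]
arr[mid]=21>7: swap arr[0],arr[3]; hi=2 → [19, 7, 11, 21, 18, 9, 16, 20, 10, 14]
arr[mid]=19>7: swap arr[0],arr[2]; hi=1 → [11, 7, 19, 21, 18, 9, 16, 20, 10, 14]
arr[mid]=11>7: swap arr[0],arr[1]; hi=0 → [7, 11, 19, 21, 18, 9, 16, 20, 10, 14]
arr[mid]=7=7: mid=1
end: lo=0, hi=0; arr = [7, 11, 19, 21, 18, 9, 16, 20, 10, 14]

(0, 0)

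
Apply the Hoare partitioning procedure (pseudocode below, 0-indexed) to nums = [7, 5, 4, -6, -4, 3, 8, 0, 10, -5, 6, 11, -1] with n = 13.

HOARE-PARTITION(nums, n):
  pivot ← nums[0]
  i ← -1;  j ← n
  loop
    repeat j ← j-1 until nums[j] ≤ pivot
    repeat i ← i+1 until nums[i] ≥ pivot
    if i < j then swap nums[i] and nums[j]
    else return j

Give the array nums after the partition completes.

[-1, 5, 4, -6, -4, 3, 6, 0, -5, 10, 8, 11, 7]

pivot=7
j stops at 12 (-1), i stops at 0 (7); swap ⇒ [-1, 5, 4, -6, -4, 3, 8, 0, 10, -5, 6, 11, 7]
j stops at 10 (6), i stops at 6 (8); swap ⇒ [-1, 5, 4, -6, -4, 3, 6, 0, 10, -5, 8, 11, 7]
j stops at 9 (-5), i stops at 8 (10); swap ⇒ [-1, 5, 4, -6, -4, 3, 6, 0, -5, 10, 8, 11, 7]
j stops at 8, i stops at 9; i≥j ⇒ return 8. nums=[-1, 5, 4, -6, -4, 3, 6, 0, -5, 10, 8, 11, 7]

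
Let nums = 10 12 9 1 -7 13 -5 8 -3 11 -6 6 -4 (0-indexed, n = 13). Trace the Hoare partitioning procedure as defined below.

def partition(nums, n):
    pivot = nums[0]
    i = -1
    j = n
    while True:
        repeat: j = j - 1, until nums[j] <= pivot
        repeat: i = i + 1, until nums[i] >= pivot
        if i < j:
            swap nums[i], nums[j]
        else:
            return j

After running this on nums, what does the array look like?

-4 6 9 1 -7 -6 -5 8 -3 11 13 12 10

pivot = nums[0] = 10; i = -1, j = 13
j→12 (nums[12]=-4≤10), i→0 (nums[0]=10≥10); i<j, swap → -4 12 9 1 -7 13 -5 8 -3 11 -6 6 10
j→11 (nums[11]=6≤10), i→1 (nums[1]=12≥10); i<j, swap → -4 6 9 1 -7 13 -5 8 -3 11 -6 12 10
j→10 (nums[10]=-6≤10), i→5 (nums[5]=13≥10); i<j, swap → -4 6 9 1 -7 -6 -5 8 -3 11 13 12 10
j→8, i→9; i≥j, return j=8. nums = -4 6 9 1 -7 -6 -5 8 -3 11 13 12 10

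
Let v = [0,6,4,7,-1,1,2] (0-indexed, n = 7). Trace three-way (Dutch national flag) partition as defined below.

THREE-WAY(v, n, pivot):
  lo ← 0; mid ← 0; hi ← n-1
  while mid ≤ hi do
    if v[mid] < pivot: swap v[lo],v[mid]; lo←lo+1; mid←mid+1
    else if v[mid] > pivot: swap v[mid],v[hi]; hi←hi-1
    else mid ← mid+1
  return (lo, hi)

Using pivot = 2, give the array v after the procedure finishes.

[0,1,-1,2,7,4,6]

lo=0 mid=0 hi=6
0<2: swap(0,0), lo=1 mid=1 ⇒ [0,6,4,7,-1,1,2]
6>2: swap(1,6), hi=5 ⇒ [0,2,4,7,-1,1,6]
2=2: mid=2
4>2: swap(2,5), hi=4 ⇒ [0,2,1,7,-1,4,6]
1<2: swap(1,2), lo=2 mid=3 ⇒ [0,1,2,7,-1,4,6]
7>2: swap(3,4), hi=3 ⇒ [0,1,2,-1,7,4,6]
-1<2: swap(2,3), lo=3 mid=4 ⇒ [0,1,-1,2,7,4,6]
done. lo=3 hi=3; v=[0,1,-1,2,7,4,6]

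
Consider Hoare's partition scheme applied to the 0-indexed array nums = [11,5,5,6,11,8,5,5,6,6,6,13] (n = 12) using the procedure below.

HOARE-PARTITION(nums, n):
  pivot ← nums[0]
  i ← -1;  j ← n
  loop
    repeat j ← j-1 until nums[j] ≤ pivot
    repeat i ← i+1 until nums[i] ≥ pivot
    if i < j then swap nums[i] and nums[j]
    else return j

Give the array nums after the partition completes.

pivot=11
j stops at 10 (6), i stops at 0 (11); swap ⇒ [6,5,5,6,11,8,5,5,6,6,11,13]
j stops at 9 (6), i stops at 4 (11); swap ⇒ [6,5,5,6,6,8,5,5,6,11,11,13]
j stops at 8, i stops at 9; i≥j ⇒ return 8. nums=[6,5,5,6,6,8,5,5,6,11,11,13]

[6,5,5,6,6,8,5,5,6,11,11,13]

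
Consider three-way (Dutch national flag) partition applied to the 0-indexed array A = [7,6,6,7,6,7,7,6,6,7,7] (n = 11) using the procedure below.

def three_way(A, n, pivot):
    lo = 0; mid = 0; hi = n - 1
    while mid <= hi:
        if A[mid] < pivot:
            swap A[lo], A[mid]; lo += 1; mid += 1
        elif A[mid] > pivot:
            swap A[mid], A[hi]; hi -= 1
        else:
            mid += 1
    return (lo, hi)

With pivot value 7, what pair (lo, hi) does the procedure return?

lo=0 mid=0 hi=10
7=7: mid=1
6<7: swap(0,1), lo=1 mid=2 ⇒ [6,7,6,7,6,7,7,6,6,7,7]
6<7: swap(1,2), lo=2 mid=3 ⇒ [6,6,7,7,6,7,7,6,6,7,7]
7=7: mid=4
6<7: swap(2,4), lo=3 mid=5 ⇒ [6,6,6,7,7,7,7,6,6,7,7]
7=7: mid=6
7=7: mid=7
6<7: swap(3,7), lo=4 mid=8 ⇒ [6,6,6,6,7,7,7,7,6,7,7]
6<7: swap(4,8), lo=5 mid=9 ⇒ [6,6,6,6,6,7,7,7,7,7,7]
7=7: mid=10
7=7: mid=11
done. lo=5 hi=10; A=[6,6,6,6,6,7,7,7,7,7,7]

(5, 10)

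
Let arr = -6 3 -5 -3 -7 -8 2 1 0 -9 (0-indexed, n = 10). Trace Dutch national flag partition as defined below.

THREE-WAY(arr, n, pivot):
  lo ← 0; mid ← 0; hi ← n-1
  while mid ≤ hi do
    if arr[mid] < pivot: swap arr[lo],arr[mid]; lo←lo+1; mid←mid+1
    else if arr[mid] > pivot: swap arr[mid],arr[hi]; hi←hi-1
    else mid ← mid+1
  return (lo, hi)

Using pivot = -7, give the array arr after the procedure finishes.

lo=0 mid=0 hi=9
-6>-7: swap(0,9), hi=8 ⇒ -9 3 -5 -3 -7 -8 2 1 0 -6
-9<-7: swap(0,0), lo=1 mid=1 ⇒ -9 3 -5 -3 -7 -8 2 1 0 -6
3>-7: swap(1,8), hi=7 ⇒ -9 0 -5 -3 -7 -8 2 1 3 -6
0>-7: swap(1,7), hi=6 ⇒ -9 1 -5 -3 -7 -8 2 0 3 -6
1>-7: swap(1,6), hi=5 ⇒ -9 2 -5 -3 -7 -8 1 0 3 -6
2>-7: swap(1,5), hi=4 ⇒ -9 -8 -5 -3 -7 2 1 0 3 -6
-8<-7: swap(1,1), lo=2 mid=2 ⇒ -9 -8 -5 -3 -7 2 1 0 3 -6
-5>-7: swap(2,4), hi=3 ⇒ -9 -8 -7 -3 -5 2 1 0 3 -6
-7=-7: mid=3
-3>-7: swap(3,3), hi=2 ⇒ -9 -8 -7 -3 -5 2 1 0 3 -6
done. lo=2 hi=2; arr=-9 -8 -7 -3 -5 2 1 0 3 -6

-9 -8 -7 -3 -5 2 1 0 3 -6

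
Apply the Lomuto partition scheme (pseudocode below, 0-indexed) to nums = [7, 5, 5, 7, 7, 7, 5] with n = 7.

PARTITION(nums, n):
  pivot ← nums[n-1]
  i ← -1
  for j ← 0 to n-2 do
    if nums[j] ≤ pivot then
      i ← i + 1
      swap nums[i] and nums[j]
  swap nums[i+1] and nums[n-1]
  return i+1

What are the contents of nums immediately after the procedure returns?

[5, 5, 5, 7, 7, 7, 7]

pivot = nums[6] = 5; i = -1
j=0: nums[0]=7 > 5 → no swap
j=1: nums[1]=5 ≤ 5 → i=0, swap nums[0],nums[1] → [5, 7, 5, 7, 7, 7, 5]
j=2: nums[2]=5 ≤ 5 → i=1, swap nums[1],nums[2] → [5, 5, 7, 7, 7, 7, 5]
j=3: nums[3]=7 > 5 → no swap
j=4: nums[4]=7 > 5 → no swap
j=5: nums[5]=7 > 5 → no swap
final swap nums[2],nums[6] → [5, 5, 5, 7, 7, 7, 7]; return 2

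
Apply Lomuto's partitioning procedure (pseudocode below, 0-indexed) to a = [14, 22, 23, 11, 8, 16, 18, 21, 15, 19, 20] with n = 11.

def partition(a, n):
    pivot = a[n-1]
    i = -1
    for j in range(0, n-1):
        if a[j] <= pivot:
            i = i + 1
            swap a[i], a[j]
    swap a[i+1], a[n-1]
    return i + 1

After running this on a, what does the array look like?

[14, 11, 8, 16, 18, 15, 19, 20, 22, 23, 21]

pivot = a[10] = 20; i = -1
j=0: a[0]=14 ≤ 20 → i=0, swap a[0],a[0] (no change) → [14, 22, 23, 11, 8, 16, 18, 21, 15, 19, 20]
j=1: a[1]=22 > 20 → no swap
j=2: a[2]=23 > 20 → no swap
j=3: a[3]=11 ≤ 20 → i=1, swap a[1],a[3] → [14, 11, 23, 22, 8, 16, 18, 21, 15, 19, 20]
j=4: a[4]=8 ≤ 20 → i=2, swap a[2],a[4] → [14, 11, 8, 22, 23, 16, 18, 21, 15, 19, 20]
j=5: a[5]=16 ≤ 20 → i=3, swap a[3],a[5] → [14, 11, 8, 16, 23, 22, 18, 21, 15, 19, 20]
j=6: a[6]=18 ≤ 20 → i=4, swap a[4],a[6] → [14, 11, 8, 16, 18, 22, 23, 21, 15, 19, 20]
j=7: a[7]=21 > 20 → no swap
j=8: a[8]=15 ≤ 20 → i=5, swap a[5],a[8] → [14, 11, 8, 16, 18, 15, 23, 21, 22, 19, 20]
j=9: a[9]=19 ≤ 20 → i=6, swap a[6],a[9] → [14, 11, 8, 16, 18, 15, 19, 21, 22, 23, 20]
final swap a[7],a[10] → [14, 11, 8, 16, 18, 15, 19, 20, 22, 23, 21]; return 7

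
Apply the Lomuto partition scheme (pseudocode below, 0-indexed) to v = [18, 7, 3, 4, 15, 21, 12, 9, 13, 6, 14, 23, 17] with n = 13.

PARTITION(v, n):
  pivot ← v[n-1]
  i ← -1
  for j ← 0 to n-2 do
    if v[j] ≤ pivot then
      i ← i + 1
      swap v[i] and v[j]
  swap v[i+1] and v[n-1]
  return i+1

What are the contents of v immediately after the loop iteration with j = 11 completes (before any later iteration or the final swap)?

[7, 3, 4, 15, 12, 9, 13, 6, 14, 21, 18, 23, 17]

pivot = v[12] = 17; i = -1
j=0: v[0]=18 > 17 → no swap
j=1: v[1]=7 ≤ 17 → i=0, swap v[0],v[1] → [7, 18, 3, 4, 15, 21, 12, 9, 13, 6, 14, 23, 17]
j=2: v[2]=3 ≤ 17 → i=1, swap v[1],v[2] → [7, 3, 18, 4, 15, 21, 12, 9, 13, 6, 14, 23, 17]
j=3: v[3]=4 ≤ 17 → i=2, swap v[2],v[3] → [7, 3, 4, 18, 15, 21, 12, 9, 13, 6, 14, 23, 17]
j=4: v[4]=15 ≤ 17 → i=3, swap v[3],v[4] → [7, 3, 4, 15, 18, 21, 12, 9, 13, 6, 14, 23, 17]
j=5: v[5]=21 > 17 → no swap
j=6: v[6]=12 ≤ 17 → i=4, swap v[4],v[6] → [7, 3, 4, 15, 12, 21, 18, 9, 13, 6, 14, 23, 17]
j=7: v[7]=9 ≤ 17 → i=5, swap v[5],v[7] → [7, 3, 4, 15, 12, 9, 18, 21, 13, 6, 14, 23, 17]
j=8: v[8]=13 ≤ 17 → i=6, swap v[6],v[8] → [7, 3, 4, 15, 12, 9, 13, 21, 18, 6, 14, 23, 17]
j=9: v[9]=6 ≤ 17 → i=7, swap v[7],v[9] → [7, 3, 4, 15, 12, 9, 13, 6, 18, 21, 14, 23, 17]
j=10: v[10]=14 ≤ 17 → i=8, swap v[8],v[10] → [7, 3, 4, 15, 12, 9, 13, 6, 14, 21, 18, 23, 17]
j=11: v[11]=23 > 17 → no swap
(after j=11) v = [7, 3, 4, 15, 12, 9, 13, 6, 14, 21, 18, 23, 17]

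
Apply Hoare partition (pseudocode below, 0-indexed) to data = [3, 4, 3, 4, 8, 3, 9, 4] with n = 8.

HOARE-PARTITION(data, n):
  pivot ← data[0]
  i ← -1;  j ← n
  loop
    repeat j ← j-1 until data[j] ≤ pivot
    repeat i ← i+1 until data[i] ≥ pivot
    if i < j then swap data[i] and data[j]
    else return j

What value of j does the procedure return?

1

pivot = data[0] = 3; i = -1, j = 8
j→5 (data[5]=3≤3), i→0 (data[0]=3≥3); i<j, swap → [3, 4, 3, 4, 8, 3, 9, 4]
j→2 (data[2]=3≤3), i→1 (data[1]=4≥3); i<j, swap → [3, 3, 4, 4, 8, 3, 9, 4]
j→1, i→2; i≥j, return j=1. data = [3, 3, 4, 4, 8, 3, 9, 4]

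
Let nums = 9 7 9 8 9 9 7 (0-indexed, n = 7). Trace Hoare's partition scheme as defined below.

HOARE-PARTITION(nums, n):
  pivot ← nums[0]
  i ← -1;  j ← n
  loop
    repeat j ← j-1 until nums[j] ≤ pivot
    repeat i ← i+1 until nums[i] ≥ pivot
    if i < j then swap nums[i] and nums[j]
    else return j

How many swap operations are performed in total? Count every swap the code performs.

pivot=9
j stops at 6 (7), i stops at 0 (9); swap ⇒ 7 7 9 8 9 9 9
j stops at 5 (9), i stops at 2 (9); swap ⇒ 7 7 9 8 9 9 9
j stops at 4, i stops at 4; i≥j ⇒ return 4. nums=7 7 9 8 9 9 9

2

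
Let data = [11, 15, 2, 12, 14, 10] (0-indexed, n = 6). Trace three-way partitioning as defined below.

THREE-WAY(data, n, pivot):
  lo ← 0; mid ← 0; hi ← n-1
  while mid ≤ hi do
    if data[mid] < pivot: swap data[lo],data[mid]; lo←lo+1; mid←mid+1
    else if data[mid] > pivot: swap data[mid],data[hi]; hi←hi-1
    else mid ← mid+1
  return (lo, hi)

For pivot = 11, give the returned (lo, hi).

(2, 2)

pivot = 11; lo=0, mid=0, hi=5
data[mid]=11=11: mid=1
data[mid]=15>11: swap data[1],data[5]; hi=4 → [11, 10, 2, 12, 14, 15]
data[mid]=10<11: swap data[0],data[1]; lo=1,mid=2 → [10, 11, 2, 12, 14, 15]
data[mid]=2<11: swap data[1],data[2]; lo=2,mid=3 → [10, 2, 11, 12, 14, 15]
data[mid]=12>11: swap data[3],data[4]; hi=3 → [10, 2, 11, 14, 12, 15]
data[mid]=14>11: swap data[3],data[3]; hi=2 → [10, 2, 11, 14, 12, 15]
end: lo=2, hi=2; data = [10, 2, 11, 14, 12, 15]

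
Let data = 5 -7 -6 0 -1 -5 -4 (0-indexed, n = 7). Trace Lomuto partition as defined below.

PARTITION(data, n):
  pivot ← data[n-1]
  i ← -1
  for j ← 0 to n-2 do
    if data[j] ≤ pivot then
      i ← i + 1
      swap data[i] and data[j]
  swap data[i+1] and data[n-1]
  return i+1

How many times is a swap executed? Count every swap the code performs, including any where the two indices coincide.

4

pivot=-4, i=-1
j=0: 5>-4, skip
j=1: -7≤-4, i=0, swap(0,1) ⇒ -7 5 -6 0 -1 -5 -4
j=2: -6≤-4, i=1, swap(1,2) ⇒ -7 -6 5 0 -1 -5 -4
j=3: 0>-4, skip
j=4: -1>-4, skip
j=5: -5≤-4, i=2, swap(2,5) ⇒ -7 -6 -5 0 -1 5 -4
swap(3,6) ⇒ -7 -6 -5 -4 -1 5 0; return 3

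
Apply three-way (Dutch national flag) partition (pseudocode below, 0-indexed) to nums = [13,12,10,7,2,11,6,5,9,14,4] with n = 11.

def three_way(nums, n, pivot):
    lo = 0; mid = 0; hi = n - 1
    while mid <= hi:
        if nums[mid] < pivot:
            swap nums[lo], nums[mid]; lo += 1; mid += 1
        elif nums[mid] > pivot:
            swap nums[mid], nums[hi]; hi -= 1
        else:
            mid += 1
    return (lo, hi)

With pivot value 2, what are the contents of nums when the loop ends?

[2,10,7,12,11,6,5,9,14,4,13]

pivot = 2; lo=0, mid=0, hi=10
nums[mid]=13>2: swap nums[0],nums[10]; hi=9 → [4,12,10,7,2,11,6,5,9,14,13]
nums[mid]=4>2: swap nums[0],nums[9]; hi=8 → [14,12,10,7,2,11,6,5,9,4,13]
nums[mid]=14>2: swap nums[0],nums[8]; hi=7 → [9,12,10,7,2,11,6,5,14,4,13]
nums[mid]=9>2: swap nums[0],nums[7]; hi=6 → [5,12,10,7,2,11,6,9,14,4,13]
nums[mid]=5>2: swap nums[0],nums[6]; hi=5 → [6,12,10,7,2,11,5,9,14,4,13]
nums[mid]=6>2: swap nums[0],nums[5]; hi=4 → [11,12,10,7,2,6,5,9,14,4,13]
nums[mid]=11>2: swap nums[0],nums[4]; hi=3 → [2,12,10,7,11,6,5,9,14,4,13]
nums[mid]=2=2: mid=1
nums[mid]=12>2: swap nums[1],nums[3]; hi=2 → [2,7,10,12,11,6,5,9,14,4,13]
nums[mid]=7>2: swap nums[1],nums[2]; hi=1 → [2,10,7,12,11,6,5,9,14,4,13]
nums[mid]=10>2: swap nums[1],nums[1]; hi=0 → [2,10,7,12,11,6,5,9,14,4,13]
end: lo=0, hi=0; nums = [2,10,7,12,11,6,5,9,14,4,13]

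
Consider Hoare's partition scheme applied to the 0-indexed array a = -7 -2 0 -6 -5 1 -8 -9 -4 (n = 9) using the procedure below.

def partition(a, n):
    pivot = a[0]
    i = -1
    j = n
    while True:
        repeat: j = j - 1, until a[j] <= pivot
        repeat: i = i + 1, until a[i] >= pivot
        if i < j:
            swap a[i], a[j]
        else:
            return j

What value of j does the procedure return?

1

pivot=-7
j stops at 7 (-9), i stops at 0 (-7); swap ⇒ -9 -2 0 -6 -5 1 -8 -7 -4
j stops at 6 (-8), i stops at 1 (-2); swap ⇒ -9 -8 0 -6 -5 1 -2 -7 -4
j stops at 1, i stops at 2; i≥j ⇒ return 1. a=-9 -8 0 -6 -5 1 -2 -7 -4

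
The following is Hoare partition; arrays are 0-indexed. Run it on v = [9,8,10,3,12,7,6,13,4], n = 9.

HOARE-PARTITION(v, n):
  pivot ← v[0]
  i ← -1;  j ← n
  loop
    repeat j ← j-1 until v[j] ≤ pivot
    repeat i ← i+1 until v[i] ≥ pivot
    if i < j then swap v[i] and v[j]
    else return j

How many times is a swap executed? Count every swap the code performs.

pivot = v[0] = 9; i = -1, j = 9
j→8 (v[8]=4≤9), i→0 (v[0]=9≥9); i<j, swap → [4,8,10,3,12,7,6,13,9]
j→6 (v[6]=6≤9), i→2 (v[2]=10≥9); i<j, swap → [4,8,6,3,12,7,10,13,9]
j→5 (v[5]=7≤9), i→4 (v[4]=12≥9); i<j, swap → [4,8,6,3,7,12,10,13,9]
j→4, i→5; i≥j, return j=4. v = [4,8,6,3,7,12,10,13,9]

3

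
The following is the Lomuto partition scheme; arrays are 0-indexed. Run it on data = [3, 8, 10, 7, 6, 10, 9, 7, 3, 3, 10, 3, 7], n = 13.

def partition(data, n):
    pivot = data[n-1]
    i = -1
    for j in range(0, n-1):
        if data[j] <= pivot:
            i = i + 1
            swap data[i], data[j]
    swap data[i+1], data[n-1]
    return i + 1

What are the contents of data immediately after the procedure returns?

pivot = data[12] = 7; i = -1
j=0: data[0]=3 ≤ 7 → i=0, swap data[0],data[0] (no change) → [3, 8, 10, 7, 6, 10, 9, 7, 3, 3, 10, 3, 7]
j=1: data[1]=8 > 7 → no swap
j=2: data[2]=10 > 7 → no swap
j=3: data[3]=7 ≤ 7 → i=1, swap data[1],data[3] → [3, 7, 10, 8, 6, 10, 9, 7, 3, 3, 10, 3, 7]
j=4: data[4]=6 ≤ 7 → i=2, swap data[2],data[4] → [3, 7, 6, 8, 10, 10, 9, 7, 3, 3, 10, 3, 7]
j=5: data[5]=10 > 7 → no swap
j=6: data[6]=9 > 7 → no swap
j=7: data[7]=7 ≤ 7 → i=3, swap data[3],data[7] → [3, 7, 6, 7, 10, 10, 9, 8, 3, 3, 10, 3, 7]
j=8: data[8]=3 ≤ 7 → i=4, swap data[4],data[8] → [3, 7, 6, 7, 3, 10, 9, 8, 10, 3, 10, 3, 7]
j=9: data[9]=3 ≤ 7 → i=5, swap data[5],data[9] → [3, 7, 6, 7, 3, 3, 9, 8, 10, 10, 10, 3, 7]
j=10: data[10]=10 > 7 → no swap
j=11: data[11]=3 ≤ 7 → i=6, swap data[6],data[11] → [3, 7, 6, 7, 3, 3, 3, 8, 10, 10, 10, 9, 7]
final swap data[7],data[12] → [3, 7, 6, 7, 3, 3, 3, 7, 10, 10, 10, 9, 8]; return 7

[3, 7, 6, 7, 3, 3, 3, 7, 10, 10, 10, 9, 8]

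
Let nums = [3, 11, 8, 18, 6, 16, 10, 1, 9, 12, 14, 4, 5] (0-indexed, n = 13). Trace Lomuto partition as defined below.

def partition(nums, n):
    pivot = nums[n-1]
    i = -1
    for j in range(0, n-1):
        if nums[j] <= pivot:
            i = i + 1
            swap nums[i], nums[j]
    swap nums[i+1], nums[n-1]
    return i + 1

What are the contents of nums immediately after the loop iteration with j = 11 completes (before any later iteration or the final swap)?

pivot = nums[12] = 5; i = -1
j=0: nums[0]=3 ≤ 5 → i=0, swap nums[0],nums[0] (no change) → [3, 11, 8, 18, 6, 16, 10, 1, 9, 12, 14, 4, 5]
j=1: nums[1]=11 > 5 → no swap
j=2: nums[2]=8 > 5 → no swap
j=3: nums[3]=18 > 5 → no swap
j=4: nums[4]=6 > 5 → no swap
j=5: nums[5]=16 > 5 → no swap
j=6: nums[6]=10 > 5 → no swap
j=7: nums[7]=1 ≤ 5 → i=1, swap nums[1],nums[7] → [3, 1, 8, 18, 6, 16, 10, 11, 9, 12, 14, 4, 5]
j=8: nums[8]=9 > 5 → no swap
j=9: nums[9]=12 > 5 → no swap
j=10: nums[10]=14 > 5 → no swap
j=11: nums[11]=4 ≤ 5 → i=2, swap nums[2],nums[11] → [3, 1, 4, 18, 6, 16, 10, 11, 9, 12, 14, 8, 5]
(after j=11) nums = [3, 1, 4, 18, 6, 16, 10, 11, 9, 12, 14, 8, 5]

[3, 1, 4, 18, 6, 16, 10, 11, 9, 12, 14, 8, 5]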